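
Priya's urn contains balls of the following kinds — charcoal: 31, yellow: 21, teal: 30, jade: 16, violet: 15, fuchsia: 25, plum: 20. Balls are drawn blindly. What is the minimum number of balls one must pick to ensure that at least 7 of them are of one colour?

43

The 7 colours are the holes; the balls drawn are the pigeons.
To avoid 7 of any one colour, the worst case takes at most 6 of each colour.
That gives 6 + 6 + 6 + 6 + 6 + 6 + 6 = 42 balls with no colour reaching 7.
The next ball forces some colour to 7, so 42 + 1 = 43.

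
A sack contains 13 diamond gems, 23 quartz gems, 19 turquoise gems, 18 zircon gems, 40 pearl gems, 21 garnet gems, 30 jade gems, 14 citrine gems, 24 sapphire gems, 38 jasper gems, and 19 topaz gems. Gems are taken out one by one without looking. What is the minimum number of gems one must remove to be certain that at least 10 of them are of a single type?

100

By the pigeonhole principle, the 11 types are the holes; the gems drawn are the pigeons.
To avoid 10 of any one type, the worst case takes at most 9 of each type.
That gives 9 + 9 + 9 + 9 + 9 + 9 + 9 + 9 + 9 + 9 + 9 = 99 gems with no type reaching 10.
The next gem forces some type to 10, so 99 + 1 = 100.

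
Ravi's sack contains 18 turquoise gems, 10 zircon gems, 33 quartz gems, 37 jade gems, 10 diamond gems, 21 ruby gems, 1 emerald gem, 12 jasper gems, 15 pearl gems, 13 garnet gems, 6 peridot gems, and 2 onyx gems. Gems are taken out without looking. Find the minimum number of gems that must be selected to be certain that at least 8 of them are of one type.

The 12 types are the holes; the gems drawn are the pigeons.
To avoid 8 of any one type, the worst case takes at most 7 of each type, or every gem of a type that has fewer than 7.
That gives 7 + 7 + 7 + 7 + 7 + 7 + 1 + 7 + 7 + 7 + 6 + 2 = 72 gems with no type reaching 8.
The next gem forces some type to 8, so 72 + 1 = 73.

73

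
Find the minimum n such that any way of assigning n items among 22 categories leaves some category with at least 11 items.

With 220 items one could put exactly 10 in each of the 22 categories, and no category would reach 11.
One more item must land in a category that already has 10, giving it 11.
So 22 × 10 + 1 = 221 items are required.

221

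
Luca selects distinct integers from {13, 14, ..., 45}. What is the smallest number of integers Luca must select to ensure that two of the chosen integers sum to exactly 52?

21

Group the elements by complementary pair {x, 52−x}: {13,39}, {14,38}, {15,37}, …, giving 13 two-element pairs, the single value 26 (it cannot pair with itself since the integers are distinct), and 6 integers whose partner 52−x falls outside [13,45].
Pigeonhole: treating each of those 20 groups as a pigeonhole, one can pick one integer per group — 20 integers — with no two summing to 52.
The 21st integer lands in an occupied pair, forcing a sum of 52.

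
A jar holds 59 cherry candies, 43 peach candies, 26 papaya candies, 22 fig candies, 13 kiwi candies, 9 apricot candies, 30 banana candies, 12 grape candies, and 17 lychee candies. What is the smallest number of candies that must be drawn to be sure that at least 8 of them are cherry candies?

In the worst case for collecting cherry candies, every non-cherry candy comes out first.
There are 43 + 26 + 22 + 13 + 9 + 30 + 12 + 17 = 172 non-cherry candies altogether.
After those, each further candy must be cherry, so 172 + 8 = 180 draws guarantee 8 cherry candies.

180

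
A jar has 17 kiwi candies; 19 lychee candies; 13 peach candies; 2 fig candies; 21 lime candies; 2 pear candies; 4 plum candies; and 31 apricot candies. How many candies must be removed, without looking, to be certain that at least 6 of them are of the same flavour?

34

By the pigeonhole principle, put each drawn candy into a box by flavour. The largest draw with every box below 6 takes min(count, 5) from each flavour; flavours with fewer than 5 contribute all they have.
Σ min(cᵢ, 5) = 5 + 5 + 5 + 2 + 5 + 2 + 4 + 5 = 33.
Draw number 33 + 1 = 34 must push one box to 6.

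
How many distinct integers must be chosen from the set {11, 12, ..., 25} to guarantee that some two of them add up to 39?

A set avoiding the sum 39 can contain at most one of each pair {x, 39−x}, plus the 3 elements whose complement lies outside the range.
The integers 11, …, 19 (9 of them) are such a set: any two sum to at least 11+12 = 23 and at most 18+19 = 37 < 39.
Any 10th integer completes one of the 6 pairs, so 10 choices force a sum of 39.

10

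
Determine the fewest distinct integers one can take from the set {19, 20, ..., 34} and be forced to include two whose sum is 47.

Two chosen integers sum to 47 exactly when both halves of some pair {x, 47−x} with 19 ≤ x ≤ 47−x ≤ 28 are chosen — 5 such pairs.
The remaining 6 elements (those with no distinct partner in range) can never complete a 47-sum, so the worst case takes all of them and one from each pair: 6 + 5 = 11.
By the pigeonhole principle, the 12th integer has to be the second member of some pair, so 11 + 1 = 12.

12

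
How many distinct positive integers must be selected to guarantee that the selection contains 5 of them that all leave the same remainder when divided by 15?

61

The 15 residue classes mod 15 are the pigeonholes.
With 60 integers one could put 4 in each residue class and have no class reach 5.
The 61st integer pushes some class to 5, so 15·4 + 1 = 61.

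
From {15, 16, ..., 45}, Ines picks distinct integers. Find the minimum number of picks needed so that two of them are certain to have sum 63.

A set avoiding the sum 63 can contain at most one of each pair {x, 63−x}, plus the 3 elements whose complement lies outside the range.
The integers 15, …, 31 (17 of them) are such a set: any two sum to at least 15+16 = 31 and at most 30+31 = 61 < 63.
Any 18th integer completes one of the 14 pairs, so 18 choices force a sum of 63.

18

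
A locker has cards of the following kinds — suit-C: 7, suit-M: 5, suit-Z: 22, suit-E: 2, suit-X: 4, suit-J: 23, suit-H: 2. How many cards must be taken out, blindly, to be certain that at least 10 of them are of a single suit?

39

An adversary could hand out at most 9 cards per suit (5 suits run out sooner): 7 + 5 + 9 + 2 + 4 + 9 + 2 = 38 cards and still no suit has 10.
One more card lands in a suit already at 9, so 39 draws are enough and 38 are not.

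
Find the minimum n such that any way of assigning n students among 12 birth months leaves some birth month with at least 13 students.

With 144 students one could put exactly 12 in each of the 12 birth months, and no birth month would reach 13.
Pigeonhole: one more student must land in a birth month that already has 12, giving it 13.
So 12 × 12 + 1 = 145 students are required.

145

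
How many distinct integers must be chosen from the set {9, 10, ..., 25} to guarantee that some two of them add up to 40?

13

Group the elements by complementary pair {x, 40−x}: {15,25}, {16,24}, {17,23}, …, giving 5 two-element pairs; the single value 20 (it cannot pair with itself since the integers are distinct); and 6 integers whose partner 40−x falls outside [9,25].
Pigeonhole: treating each of those 12 groups as a pigeonhole, one can pick one integer per group — 12 integers — with no two summing to 40.
The 13th integer lands in an occupied pair, forcing a sum of 40.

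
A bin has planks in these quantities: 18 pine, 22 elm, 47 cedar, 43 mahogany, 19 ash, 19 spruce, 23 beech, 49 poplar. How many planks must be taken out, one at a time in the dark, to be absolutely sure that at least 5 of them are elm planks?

In the worst case for collecting elm planks, every non-elm plank comes out first.
There are 18 + 47 + 43 + 19 + 19 + 23 + 49 = 218 non-elm planks altogether.
After those, each further plank must be elm, so 218 + 5 = 223 draws guarantee 5 elm planks.

223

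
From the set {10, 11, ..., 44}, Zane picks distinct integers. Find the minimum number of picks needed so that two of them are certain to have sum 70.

27

Two chosen integers sum to 70 exactly when both halves of some pair {x, 70−x} with 26 ≤ x ≤ 70−x ≤ 44 are chosen — 9 such pairs.
The remaining 17 elements (those with no distinct partner in range) can never complete a 70-sum, so the worst case takes all of them and one from each pair: 17 + 9 = 26.
Pigeonhole: the 27th integer has to be the second member of some pair, so 26 + 1 = 27.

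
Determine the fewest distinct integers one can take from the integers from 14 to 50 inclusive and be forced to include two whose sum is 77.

A set avoiding the sum 77 can contain at most one of each pair {x, 77−x}, plus the 13 elements whose complement lies outside the range.
The integers 14, …, 38 (25 of them) are such a set: any two sum to at least 14+15 = 29 and at most 37+38 = 75 < 77.
By the pigeonhole principle, any 26th integer completes one of the 12 pairs, so 26 choices force a sum of 77.

26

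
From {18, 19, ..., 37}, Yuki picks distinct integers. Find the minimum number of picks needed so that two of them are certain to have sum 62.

15

Group the elements by complementary pair {x, 62−x}: {25,37}, {26,36}, {27,35}, …, giving 6 two-element pairs, the single value 31 (it cannot pair with itself since the integers are distinct), and 7 integers whose partner 62−x falls outside [18,37].
By pigeonhole, treating each of those 14 groups as a pigeonhole, one can pick one integer per group — 14 integers — with no two summing to 62.
The 15th integer lands in an occupied pair, forcing a sum of 62.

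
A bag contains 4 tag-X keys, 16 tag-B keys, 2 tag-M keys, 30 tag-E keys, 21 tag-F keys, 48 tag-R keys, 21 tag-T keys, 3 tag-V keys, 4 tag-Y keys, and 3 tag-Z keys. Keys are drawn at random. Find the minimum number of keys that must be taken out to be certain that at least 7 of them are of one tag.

Pigeonhole: put each drawn key into a box by tag. The largest draw with every box below 7 takes min(count, 6) from each tag; tags with fewer than 6 contribute all they have.
Σ min(cᵢ, 6) = 4 + 6 + 2 + 6 + 6 + 6 + 6 + 3 + 4 + 3 = 46.
Draw number 46 + 1 = 47 must push one box to 7.

47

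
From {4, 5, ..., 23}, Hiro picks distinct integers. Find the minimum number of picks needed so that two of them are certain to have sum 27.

11

Group the elements by complementary pair {x, 27−x}: {4,23}, {5,22}, {6,21}, …, giving 10 two-element pairs.
By the pigeonhole principle, treating each of those 10 groups as a pigeonhole, one can pick one integer per group — 10 integers — with no two summing to 27.
The 11th integer lands in an occupied pair, forcing a sum of 27.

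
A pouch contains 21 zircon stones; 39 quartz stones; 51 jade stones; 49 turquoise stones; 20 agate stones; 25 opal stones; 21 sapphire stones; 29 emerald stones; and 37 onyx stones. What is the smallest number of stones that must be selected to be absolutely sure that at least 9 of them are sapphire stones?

280

In the worst case for collecting sapphire stones, every non-sapphire stone comes out first.
There are 21 + 39 + 51 + 49 + 20 + 25 + 29 + 37 = 271 non-sapphire stones altogether.
After those, each further stone must be sapphire, so 271 + 9 = 280 draws guarantee 9 sapphire stones.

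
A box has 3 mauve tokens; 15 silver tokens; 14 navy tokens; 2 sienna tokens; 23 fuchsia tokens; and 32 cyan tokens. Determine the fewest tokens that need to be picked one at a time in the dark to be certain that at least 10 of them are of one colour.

42

The 6 colours are the holes; the tokens drawn are the pigeons.
To avoid 10 of any one colour, the worst case takes at most 9 of each colour, or every token of a colour that has fewer than 9.
That gives 3 + 9 + 9 + 2 + 9 + 9 = 41 tokens with no colour reaching 10.
The next token forces some colour to 10, so 41 + 1 = 42.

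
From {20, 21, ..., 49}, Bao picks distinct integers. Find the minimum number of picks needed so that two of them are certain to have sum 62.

20

A set avoiding the sum 62 can contain at most one of each pair {x, 62−x}, plus the 8 elements whose complement lies outside the range or equal to its own complement.
The integers 31, …, 49 (19 of them) are such a set: any two sum to at least 31+32 = 63 > 62.
Any 20th integer completes one of the 11 pairs, so 20 choices force a sum of 62.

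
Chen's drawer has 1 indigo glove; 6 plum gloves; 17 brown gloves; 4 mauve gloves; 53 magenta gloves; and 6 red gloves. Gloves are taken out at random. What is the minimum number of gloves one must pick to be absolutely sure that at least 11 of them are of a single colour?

By pigeonhole, put each drawn glove into a box by colour. The largest draw with every box below 11 takes min(count, 10) from each colour; colours with fewer than 10 contribute all they have.
Σ min(cᵢ, 10) = 1 + 6 + 10 + 4 + 10 + 6 = 37.
Draw number 37 + 1 = 38 must push one box to 11.

38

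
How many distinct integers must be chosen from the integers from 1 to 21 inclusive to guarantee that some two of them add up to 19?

Two chosen integers sum to 19 exactly when both halves of some pair {x, 19−x} with 1 ≤ x ≤ 19−x ≤ 18 are chosen — 9 such pairs.
The remaining 3 elements (those with no distinct partner in range) can never complete a 19-sum, so the worst case takes all of them and one from each pair: 3 + 9 = 12.
By pigeonhole, the 13th integer has to be the second member of some pair, so 12 + 1 = 13.

13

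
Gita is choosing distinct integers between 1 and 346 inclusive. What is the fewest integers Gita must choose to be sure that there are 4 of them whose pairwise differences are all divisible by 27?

Integers whose pairwise differences are multiples of 27 are exactly those sharing a remainder mod 27. The 27 residue classes mod 27 are the pigeonholes.
With 81 integers one could put 3 in each residue class and have no class reach 4.
The 82nd integer pushes some class to 4, so 27·3 + 1 = 82.

82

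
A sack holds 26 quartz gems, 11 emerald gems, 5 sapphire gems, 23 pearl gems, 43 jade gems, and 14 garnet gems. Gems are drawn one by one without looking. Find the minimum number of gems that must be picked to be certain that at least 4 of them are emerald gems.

115

In the worst case for collecting emerald gems, every non-emerald gem comes out first.
There are 26 + 5 + 23 + 43 + 14 = 111 non-emerald gems altogether.
After those, each further gem must be emerald, so 111 + 4 = 115 draws guarantee 4 emerald gems.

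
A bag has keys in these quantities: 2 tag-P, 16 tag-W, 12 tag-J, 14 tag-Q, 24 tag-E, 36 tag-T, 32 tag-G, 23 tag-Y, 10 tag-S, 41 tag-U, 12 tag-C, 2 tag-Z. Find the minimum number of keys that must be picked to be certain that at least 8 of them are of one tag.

By pigeonhole, the 12 tags are the holes; the keys drawn are the pigeons.
To avoid 8 of any one tag, the worst case takes at most 7 of each tag, or every key of a tag that has fewer than 7.
That gives 2 + 7 + 7 + 7 + 7 + 7 + 7 + 7 + 7 + 7 + 7 + 2 = 74 keys with no tag reaching 8.
The next key forces some tag to 8, so 74 + 1 = 75.

75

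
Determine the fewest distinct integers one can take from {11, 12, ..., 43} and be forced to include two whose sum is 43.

23

A set avoiding the sum 43 can contain at most one of each pair {x, 43−x}, plus the 11 elements whose complement lies outside the range.
The integers 22, …, 43 (22 of them) are such a set: any two sum to at least 22+23 = 45 > 43.
Any 23rd integer completes one of the 11 pairs, so 23 choices force a sum of 43.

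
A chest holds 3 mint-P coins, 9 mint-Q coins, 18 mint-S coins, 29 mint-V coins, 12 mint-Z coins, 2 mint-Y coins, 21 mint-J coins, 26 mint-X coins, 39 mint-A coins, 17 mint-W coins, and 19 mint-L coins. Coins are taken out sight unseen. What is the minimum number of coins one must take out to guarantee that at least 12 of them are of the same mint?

103

Put each drawn coin into a box by mint. The largest draw with every box below 12 takes min(count, 11) from each mint; mints with fewer than 11 contribute all they have.
Σ min(cᵢ, 11) = 3 + 9 + 11 + 11 + 11 + 2 + 11 + 11 + 11 + 11 + 11 = 102.
Draw number 102 + 1 = 103 must push one box to 12.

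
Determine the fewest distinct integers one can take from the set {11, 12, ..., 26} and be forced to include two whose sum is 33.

A set avoiding the sum 33 can contain at most one of each pair {x, 33−x}, plus the 4 elements whose complement lies outside the range.
The integers 17, …, 26 (10 of them) are such a set: any two sum to at least 17+18 = 35 > 33.
Pigeonhole: any 11th integer completes one of the 6 pairs, so 11 choices force a sum of 33.

11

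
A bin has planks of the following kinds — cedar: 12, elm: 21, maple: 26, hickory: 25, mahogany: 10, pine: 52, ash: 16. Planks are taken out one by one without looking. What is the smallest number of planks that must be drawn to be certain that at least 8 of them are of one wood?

50

An adversary could hand out at most 7 planks per wood: 7 + 7 + 7 + 7 + 7 + 7 + 7 = 49 planks and still no wood has 8.
By pigeonhole, one more plank lands in a wood already at 7, so 50 draws are enough and 49 are not.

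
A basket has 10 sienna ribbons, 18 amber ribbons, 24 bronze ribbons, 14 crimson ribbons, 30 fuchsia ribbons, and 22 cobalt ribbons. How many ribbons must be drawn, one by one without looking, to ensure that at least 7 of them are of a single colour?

Put each drawn ribbon into a box by colour. The largest draw with every box below 7 takes min(count, 6) from each colour.
Σ min(cᵢ, 6) = 6 + 6 + 6 + 6 + 6 + 6 = 36.
Draw number 36 + 1 = 37 must push one box to 7.

37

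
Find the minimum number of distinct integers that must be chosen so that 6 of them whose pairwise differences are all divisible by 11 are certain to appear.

Integers whose pairwise differences are multiples of 11 are exactly those sharing a remainder mod 11. By the pigeonhole principle, the 11 residue classes mod 11 are the pigeonholes.
With 55 integers one could put 5 in each residue class and have no class reach 6.
The 56th integer pushes some class to 6, so 11·5 + 1 = 56.

56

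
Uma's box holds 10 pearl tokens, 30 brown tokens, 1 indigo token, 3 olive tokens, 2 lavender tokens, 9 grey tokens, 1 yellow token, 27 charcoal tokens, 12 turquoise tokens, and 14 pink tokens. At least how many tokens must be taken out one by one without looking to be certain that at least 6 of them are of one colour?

By the pigeonhole principle, the 10 colours are the holes; the tokens drawn are the pigeons.
To avoid 6 of any one colour, the worst case takes at most 5 of each colour, or every token of a colour that has fewer than 5.
That gives 5 + 5 + 1 + 3 + 2 + 5 + 1 + 5 + 5 + 5 = 37 tokens with no colour reaching 6.
The next token forces some colour to 6, so 37 + 1 = 38.

38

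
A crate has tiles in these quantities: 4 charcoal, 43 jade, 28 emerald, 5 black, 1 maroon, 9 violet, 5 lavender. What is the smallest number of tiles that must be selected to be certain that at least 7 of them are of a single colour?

Put each drawn tile into a box by colour. The largest draw with every box below 7 takes min(count, 6) from each colour; colours with fewer than 6 contribute all they have.
Σ min(cᵢ, 6) = 4 + 6 + 6 + 5 + 1 + 6 + 5 = 33.
Draw number 33 + 1 = 34 must push one box to 7.

34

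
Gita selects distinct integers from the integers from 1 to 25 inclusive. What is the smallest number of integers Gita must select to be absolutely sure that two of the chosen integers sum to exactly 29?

15

Two chosen integers sum to 29 exactly when both halves of some pair {x, 29−x} with 4 ≤ x ≤ 29−x ≤ 25 are chosen — 11 such pairs.
The remaining 3 elements (those with no distinct partner in range) can never complete a 29-sum, so the worst case takes all of them and one from each pair: 3 + 11 = 14.
The 15th integer has to be the second member of some pair, so 14 + 1 = 15.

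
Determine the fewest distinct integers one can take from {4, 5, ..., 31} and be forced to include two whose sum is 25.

20

Two chosen integers sum to 25 exactly when both halves of some pair {x, 25−x} with 4 ≤ x ≤ 25−x ≤ 21 are chosen — 9 such pairs.
The remaining 10 elements (those with no distinct partner in range) can never complete a 25-sum, so the worst case takes all of them and one from each pair: 10 + 9 = 19.
Pigeonhole: the 20th integer has to be the second member of some pair, so 19 + 1 = 20.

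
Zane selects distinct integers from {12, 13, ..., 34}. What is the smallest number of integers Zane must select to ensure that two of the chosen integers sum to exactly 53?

Two chosen integers sum to 53 exactly when both halves of some pair {x, 53−x} with 19 ≤ x ≤ 53−x ≤ 34 are chosen — 8 such pairs.
The remaining 7 elements (those with no distinct partner in range) can never complete a 53-sum, so the worst case takes all of them and one from each pair: 7 + 8 = 15.
By the pigeonhole principle, the 16th integer has to be the second member of some pair, so 15 + 1 = 16.

16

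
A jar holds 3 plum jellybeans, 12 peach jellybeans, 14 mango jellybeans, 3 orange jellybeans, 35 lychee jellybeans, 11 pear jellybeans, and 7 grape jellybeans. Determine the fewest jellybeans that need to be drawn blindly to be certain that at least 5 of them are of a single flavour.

By the pigeonhole principle, the 7 flavours are the holes; the jellybeans drawn are the pigeons.
To avoid 5 of any one flavour, the worst case takes at most 4 of each flavour, or every jellybean of a flavour that has fewer than 4.
That gives 3 + 4 + 4 + 3 + 4 + 4 + 4 = 26 jellybeans with no flavour reaching 5.
The next jellybean forces some flavour to 5, so 26 + 1 = 27.

27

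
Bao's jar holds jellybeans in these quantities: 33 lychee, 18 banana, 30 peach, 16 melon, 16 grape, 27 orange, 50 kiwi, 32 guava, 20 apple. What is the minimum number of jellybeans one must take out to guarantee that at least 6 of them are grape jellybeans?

In the worst case for collecting grape jellybeans, every non-grape jellybean comes out first.
There are 33 + 18 + 30 + 16 + 27 + 50 + 32 + 20 = 226 non-grape jellybeans altogether.
After those, each further jellybean must be grape, so 226 + 6 = 232 draws guarantee 6 grape jellybeans.

232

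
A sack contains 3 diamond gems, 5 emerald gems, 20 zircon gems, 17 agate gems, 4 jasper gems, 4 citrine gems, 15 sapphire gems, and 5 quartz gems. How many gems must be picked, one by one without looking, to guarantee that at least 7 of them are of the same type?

40

By the pigeonhole principle, put each drawn gem into a box by type. The largest draw with every box below 7 takes min(count, 6) from each type; types with fewer than 6 contribute all they have.
Σ min(cᵢ, 6) = 3 + 5 + 6 + 6 + 4 + 4 + 6 + 5 = 39.
Draw number 39 + 1 = 40 must push one box to 7.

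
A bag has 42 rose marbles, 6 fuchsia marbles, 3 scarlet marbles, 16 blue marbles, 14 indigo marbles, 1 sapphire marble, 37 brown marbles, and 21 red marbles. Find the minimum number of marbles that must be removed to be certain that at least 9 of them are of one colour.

51

Put each drawn marble into a box by colour. The largest draw with every box below 9 takes min(count, 8) from each colour; colours with fewer than 8 contribute all they have.
Σ min(cᵢ, 8) = 8 + 6 + 3 + 8 + 8 + 1 + 8 + 8 = 50.
Draw number 50 + 1 = 51 must push one box to 9.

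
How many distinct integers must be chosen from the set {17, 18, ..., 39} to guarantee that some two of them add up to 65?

17

A set avoiding the sum 65 can contain at most one of each pair {x, 65−x}, plus the 9 elements whose complement lies outside the range.
The integers 17, …, 32 (16 of them) are such a set: any two sum to at least 17+18 = 35 and at most 31+32 = 63 < 65.
Any 17th integer completes one of the 7 pairs, so 17 choices force a sum of 65.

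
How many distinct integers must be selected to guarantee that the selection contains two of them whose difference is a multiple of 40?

Integers whose pairwise differences are multiples of 40 are exactly those sharing a remainder mod 40. Pigeonhole: the 40 residue classes mod 40 are the pigeonholes.
With 40 integers one could put 1 in each residue class and have no class reach 2.
The 41st integer pushes some class to 2, so 40·1 + 1 = 41.

41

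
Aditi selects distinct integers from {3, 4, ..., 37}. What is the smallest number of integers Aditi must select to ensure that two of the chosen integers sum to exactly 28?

25

Two chosen integers sum to 28 exactly when both halves of some pair {x, 28−x} with 3 ≤ x ≤ 28−x ≤ 25 are chosen — 11 such pairs.
The remaining 13 elements (those with no distinct partner in range) can never complete a 28-sum, so the worst case takes all of them and one from each pair: 13 + 11 = 24.
By the pigeonhole principle, the 25th integer has to be the second member of some pair, so 24 + 1 = 25.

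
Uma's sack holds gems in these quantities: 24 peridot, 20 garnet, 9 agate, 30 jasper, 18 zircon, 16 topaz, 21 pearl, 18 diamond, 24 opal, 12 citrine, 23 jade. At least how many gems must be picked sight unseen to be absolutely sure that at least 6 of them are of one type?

56

An adversary could hand out at most 5 gems per type: 5 + 5 + 5 + 5 + 5 + 5 + 5 + 5 + 5 + 5 + 5 = 55 gems and still no type has 6.
By the pigeonhole principle, one more gem lands in a type already at 5, so 56 draws are enough and 55 are not.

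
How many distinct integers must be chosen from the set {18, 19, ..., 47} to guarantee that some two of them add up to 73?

Group the elements by complementary pair {x, 73−x}: {26,47}, {27,46}, {28,45}, …, giving 11 two-element pairs and 8 integers whose partner 73−x falls outside [18,47].
Treating each of those 19 groups as a pigeonhole, one can pick one integer per group — 19 integers — with no two summing to 73.
The 20th integer lands in an occupied pair, forcing a sum of 73.

20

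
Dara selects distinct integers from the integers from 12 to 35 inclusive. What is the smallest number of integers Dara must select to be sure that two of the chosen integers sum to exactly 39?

17

Two chosen integers sum to 39 exactly when both halves of some pair {x, 39−x} with 12 ≤ x ≤ 39−x ≤ 27 are chosen — 8 such pairs.
The remaining 8 elements (those with no distinct partner in range) can never complete a 39-sum, so the worst case takes all of them and one from each pair: 8 + 8 = 16.
By the pigeonhole principle, the 17th integer has to be the second member of some pair, so 16 + 1 = 17.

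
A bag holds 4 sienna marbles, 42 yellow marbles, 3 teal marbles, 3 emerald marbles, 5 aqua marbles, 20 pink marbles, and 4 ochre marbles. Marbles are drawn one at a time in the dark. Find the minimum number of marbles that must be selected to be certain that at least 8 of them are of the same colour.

The 7 colours are the holes; the marbles drawn are the pigeons.
To avoid 8 of any one colour, the worst case takes at most 7 of each colour, or every marble of a colour that has fewer than 7.
That gives 4 + 7 + 3 + 3 + 5 + 7 + 4 = 33 marbles with no colour reaching 8.
The next marble forces some colour to 8, so 33 + 1 = 34.

34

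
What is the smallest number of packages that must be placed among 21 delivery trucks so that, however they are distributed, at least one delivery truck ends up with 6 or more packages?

106

With 105 packages one could put exactly 5 in each of the 21 delivery trucks, and no delivery truck would reach 6.
One more package must land in a delivery truck that already has 5, giving it 6.
So 21 × 5 + 1 = 106 packages are required.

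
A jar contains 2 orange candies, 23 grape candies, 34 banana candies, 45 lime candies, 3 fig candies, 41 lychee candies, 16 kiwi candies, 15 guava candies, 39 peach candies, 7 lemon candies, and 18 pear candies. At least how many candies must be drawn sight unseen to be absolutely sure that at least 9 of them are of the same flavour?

77

An adversary could hand out at most 8 candies per flavour (orange, fig, lemon run out sooner): 2 + 8 + 8 + 8 + 3 + 8 + 8 + 8 + 8 + 7 + 8 = 76 candies and still no flavour has 9.
One more candy lands in a flavour already at 8, so 77 draws are enough and 76 are not.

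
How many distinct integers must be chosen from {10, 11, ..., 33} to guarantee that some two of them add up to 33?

18

Two chosen integers sum to 33 exactly when both halves of some pair {x, 33−x} with 10 ≤ x ≤ 33−x ≤ 23 are chosen — 7 such pairs.
The remaining 10 elements (those with no distinct partner in range) can never complete a 33-sum, so the worst case takes all of them and one from each pair: 10 + 7 = 17.
The 18th integer has to be the second member of some pair, so 17 + 1 = 18.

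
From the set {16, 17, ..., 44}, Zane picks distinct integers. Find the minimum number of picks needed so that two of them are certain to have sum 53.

Two chosen integers sum to 53 exactly when both halves of some pair {x, 53−x} with 16 ≤ x ≤ 53−x ≤ 37 are chosen — 11 such pairs.
The remaining 7 elements (those with no distinct partner in range) can never complete a 53-sum, so the worst case takes all of them and one from each pair: 7 + 11 = 18.
The 19th integer has to be the second member of some pair, so 18 + 1 = 19.

19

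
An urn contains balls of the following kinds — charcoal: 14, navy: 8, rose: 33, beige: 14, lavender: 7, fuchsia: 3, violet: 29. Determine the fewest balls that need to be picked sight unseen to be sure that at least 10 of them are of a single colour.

Put each drawn ball into a box by colour. The largest draw with every box below 10 takes min(count, 9) from each colour; colours with fewer than 9 contribute all they have.
Σ min(cᵢ, 9) = 9 + 8 + 9 + 9 + 7 + 3 + 9 = 54.
Draw number 54 + 1 = 55 must push one box to 10.

55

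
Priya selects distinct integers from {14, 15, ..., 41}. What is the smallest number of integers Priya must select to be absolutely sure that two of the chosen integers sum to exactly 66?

Two chosen integers sum to 66 exactly when both halves of some pair {x, 66−x} with 25 ≤ x ≤ 66−x ≤ 41 are chosen — 8 such pairs.
The remaining 12 elements (those with no distinct partner in range) can never complete a 66-sum, so the worst case takes all of them and one from each pair: 12 + 8 = 20.
By the pigeonhole principle, the 21st integer has to be the second member of some pair, so 20 + 1 = 21.

21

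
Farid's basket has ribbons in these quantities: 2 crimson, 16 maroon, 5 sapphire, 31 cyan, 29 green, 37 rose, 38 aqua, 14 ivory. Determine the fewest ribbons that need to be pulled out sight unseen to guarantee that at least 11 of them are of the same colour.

An adversary could hand out at most 10 ribbons per colour (crimson, sapphire run out sooner): 2 + 10 + 5 + 10 + 10 + 10 + 10 + 10 = 67 ribbons and still no colour has 11.
One more ribbon lands in a colour already at 10, so 68 draws are enough and 67 are not.

68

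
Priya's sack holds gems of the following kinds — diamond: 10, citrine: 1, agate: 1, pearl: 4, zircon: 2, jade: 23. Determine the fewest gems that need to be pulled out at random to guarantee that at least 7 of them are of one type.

21

The 6 types are the holes; the gems drawn are the pigeons.
To avoid 7 of any one type, the worst case takes at most 6 of each type, or every gem of a type that has fewer than 6.
That gives 6 + 1 + 1 + 4 + 2 + 6 = 20 gems with no type reaching 7.
The next gem forces some type to 7, so 20 + 1 = 21.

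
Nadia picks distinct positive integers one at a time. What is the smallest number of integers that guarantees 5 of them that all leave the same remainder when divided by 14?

57

Pigeonhole: the 14 residue classes mod 14 are the pigeonholes.
With 56 integers one could put 4 in each residue class and have no class reach 5.
The 57th integer pushes some class to 5, so 14·4 + 1 = 57.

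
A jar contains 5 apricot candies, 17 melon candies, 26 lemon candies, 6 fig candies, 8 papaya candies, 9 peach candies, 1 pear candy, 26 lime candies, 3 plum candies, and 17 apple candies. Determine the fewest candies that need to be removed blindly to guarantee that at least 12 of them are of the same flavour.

The 10 flavours are the holes; the candies drawn are the pigeons.
To avoid 12 of any one flavour, the worst case takes at most 11 of each flavour, or every candy of a flavour that has fewer than 11.
That gives 5 + 11 + 11 + 6 + 8 + 9 + 1 + 11 + 3 + 11 = 76 candies with no flavour reaching 12.
The next candy forces some flavour to 12, so 76 + 1 = 77.

77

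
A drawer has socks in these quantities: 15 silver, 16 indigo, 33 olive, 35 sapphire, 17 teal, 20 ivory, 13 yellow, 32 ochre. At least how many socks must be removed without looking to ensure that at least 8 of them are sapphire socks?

In the worst case for collecting sapphire socks, every non-sapphire sock comes out first.
There are 15 + 16 + 33 + 17 + 20 + 13 + 32 = 146 non-sapphire socks altogether.
After those, each further sock must be sapphire, so 146 + 8 = 154 draws guarantee 8 sapphire socks.

154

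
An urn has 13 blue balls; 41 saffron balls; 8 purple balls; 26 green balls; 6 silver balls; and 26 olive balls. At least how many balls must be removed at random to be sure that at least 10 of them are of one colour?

An adversary could hand out at most 9 balls per colour (purple, silver run out sooner): 9 + 9 + 8 + 9 + 6 + 9 = 50 balls and still no colour has 10.
One more ball lands in a colour already at 9, so 51 draws are enough and 50 are not.

51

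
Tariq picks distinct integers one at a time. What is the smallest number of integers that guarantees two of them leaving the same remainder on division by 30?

31

By the pigeonhole principle, the 30 residue classes mod 30 are the pigeonholes.
With 30 integers one could put 1 in each residue class and have no class reach 2.
The 31st integer pushes some class to 2, so 30·1 + 1 = 31.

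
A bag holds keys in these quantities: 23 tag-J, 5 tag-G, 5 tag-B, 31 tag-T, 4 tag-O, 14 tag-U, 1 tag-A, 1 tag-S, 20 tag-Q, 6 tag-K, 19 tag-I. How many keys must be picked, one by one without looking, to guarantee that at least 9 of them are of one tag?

63

Put each drawn key into a box by tag. The largest draw with every box below 9 takes min(count, 8) from each tag; tags with fewer than 8 contribute all they have.
Σ min(cᵢ, 8) = 8 + 5 + 5 + 8 + 4 + 8 + 1 + 1 + 8 + 6 + 8 = 62.
Draw number 62 + 1 = 63 must push one box to 9.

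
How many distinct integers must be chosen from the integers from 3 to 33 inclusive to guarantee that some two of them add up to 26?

22

A set avoiding the sum 26 can contain at most one of each pair {x, 26−x}, plus the 11 elements whose complement lies outside the range or equal to its own complement.
The integers 13, …, 33 (21 of them) are such a set: any two sum to at least 13+14 = 27 > 26.
Any 22nd integer completes one of the 10 pairs, so 22 choices force a sum of 26.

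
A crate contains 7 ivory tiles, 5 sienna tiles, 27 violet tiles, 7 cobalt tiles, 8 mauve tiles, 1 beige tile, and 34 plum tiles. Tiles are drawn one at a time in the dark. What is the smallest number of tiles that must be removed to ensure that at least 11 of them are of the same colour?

An adversary could hand out at most 10 tiles per colour (5 colours run out sooner): 7 + 5 + 10 + 7 + 8 + 1 + 10 = 48 tiles and still no colour has 11.
One more tile lands in a colour already at 10, so 49 draws are enough and 48 are not.

49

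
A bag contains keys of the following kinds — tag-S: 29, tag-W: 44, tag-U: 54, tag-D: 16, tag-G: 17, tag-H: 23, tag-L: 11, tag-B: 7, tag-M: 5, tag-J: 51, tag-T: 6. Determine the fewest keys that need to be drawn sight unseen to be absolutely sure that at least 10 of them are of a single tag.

91

An adversary could hand out at most 9 keys per tag (tag-B, tag-M, tag-T run out sooner): 9 + 9 + 9 + 9 + 9 + 9 + 9 + 7 + 5 + 9 + 6 = 90 keys and still no tag has 10.
Pigeonhole: one more key lands in a tag already at 9, so 91 draws are enough and 90 are not.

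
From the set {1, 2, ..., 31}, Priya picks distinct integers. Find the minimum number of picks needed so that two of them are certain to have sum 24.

21

Group the elements by complementary pair {x, 24−x}: {1,23}, {2,22}, {3,21}, …, giving 11 two-element pairs, the single value 12 (it cannot pair with itself since the integers are distinct), and 8 integers whose partner 24−x falls outside [1,31].
By the pigeonhole principle, treating each of those 20 groups as a pigeonhole, one can pick one integer per group — 20 integers — with no two summing to 24.
The 21st integer lands in an occupied pair, forcing a sum of 24.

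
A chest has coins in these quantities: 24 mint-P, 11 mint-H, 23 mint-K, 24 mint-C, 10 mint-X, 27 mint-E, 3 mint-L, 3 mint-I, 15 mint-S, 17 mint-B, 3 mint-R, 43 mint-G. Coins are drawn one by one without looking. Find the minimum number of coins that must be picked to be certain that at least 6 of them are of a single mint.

55

Pigeonhole: the 12 mints are the holes; the coins drawn are the pigeons.
To avoid 6 of any one mint, the worst case takes at most 5 of each mint, or every coin of a mint that has fewer than 5.
That gives 5 + 5 + 5 + 5 + 5 + 5 + 3 + 3 + 5 + 5 + 3 + 5 = 54 coins with no mint reaching 6.
The next coin forces some mint to 6, so 54 + 1 = 55.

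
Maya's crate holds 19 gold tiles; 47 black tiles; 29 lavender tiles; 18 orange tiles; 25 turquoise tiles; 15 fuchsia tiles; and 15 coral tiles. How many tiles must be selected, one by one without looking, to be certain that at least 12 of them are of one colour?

An adversary could hand out at most 11 tiles per colour: 11 + 11 + 11 + 11 + 11 + 11 + 11 = 77 tiles and still no colour has 12.
Pigeonhole: one more tile lands in a colour already at 11, so 78 draws are enough and 77 are not.

78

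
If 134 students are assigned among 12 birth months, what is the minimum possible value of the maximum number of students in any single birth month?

By pigeonhole, the 12 birth months are the holes and the 134 students are the pigeons.
If every birth month held at most 11 students, the total would be at most 12 × 11 = 132, which is less than 134.
So some birth month holds at least ⌈134/12⌉ = 12 students.

12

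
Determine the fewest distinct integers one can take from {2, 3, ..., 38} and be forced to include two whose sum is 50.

Group the elements by complementary pair {x, 50−x}: {12,38}, {13,37}, {14,36}, …, giving 13 two-element pairs, the single value 25 (it cannot pair with itself since the integers are distinct), and 10 integers whose partner 50−x falls outside [2,38].
Treating each of those 24 groups as a pigeonhole, one can pick one integer per group — 24 integers — with no two summing to 50.
The 25th integer lands in an occupied pair, forcing a sum of 50.

25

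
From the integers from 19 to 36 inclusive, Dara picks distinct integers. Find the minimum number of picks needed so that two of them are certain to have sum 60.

Group the elements by complementary pair {x, 60−x}: {24,36}, {25,35}, {26,34}, …, giving 6 two-element pairs, the single value 30 (it cannot pair with itself since the integers are distinct), and 5 integers whose partner 60−x falls outside [19,36].
Pigeonhole: treating each of those 12 groups as a pigeonhole, one can pick one integer per group — 12 integers — with no two summing to 60.
The 13th integer lands in an occupied pair, forcing a sum of 60.

13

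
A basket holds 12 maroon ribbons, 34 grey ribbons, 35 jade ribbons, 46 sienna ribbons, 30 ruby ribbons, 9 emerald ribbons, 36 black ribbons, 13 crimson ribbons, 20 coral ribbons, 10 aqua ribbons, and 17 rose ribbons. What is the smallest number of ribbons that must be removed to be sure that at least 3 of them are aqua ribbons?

255

In the worst case for collecting aqua ribbons, every non-aqua ribbon comes out first.
There are 12 + 34 + 35 + 46 + 30 + 9 + 36 + 13 + 20 + 17 = 252 non-aqua ribbons altogether.
After those, each further ribbon must be aqua, so 252 + 3 = 255 draws guarantee 3 aqua ribbons.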